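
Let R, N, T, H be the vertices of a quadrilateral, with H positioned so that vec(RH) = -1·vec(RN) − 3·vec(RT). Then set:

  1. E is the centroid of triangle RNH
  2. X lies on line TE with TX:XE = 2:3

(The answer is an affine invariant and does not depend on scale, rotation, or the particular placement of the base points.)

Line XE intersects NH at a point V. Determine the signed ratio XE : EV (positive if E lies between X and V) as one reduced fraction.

XE:EV = 12/5

Set R = (0, 0), N = (1, 0), T = (0, 1), H = (-1, -3); any affine frame gives the same invariant.
1. E is the centroid of triangle RNH ⇒ E = (0, -1)
2. X lies on line TE with TX:XE = 2:3 ⇒ X = (0, 1/5)
line XE meets NH at V = (0, -3/2)
E = X + t·(V−X) with t = 12/17, so XE:EV = 12/17:5/17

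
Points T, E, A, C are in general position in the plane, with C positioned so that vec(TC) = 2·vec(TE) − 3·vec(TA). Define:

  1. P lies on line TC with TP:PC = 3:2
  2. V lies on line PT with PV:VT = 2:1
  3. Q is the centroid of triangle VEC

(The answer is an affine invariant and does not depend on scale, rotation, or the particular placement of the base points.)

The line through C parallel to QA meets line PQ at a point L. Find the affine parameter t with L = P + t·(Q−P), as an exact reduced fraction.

t = 3/4

Set T = (0, 0), E = (1, 0), A = (0, 1), C = (2, -3); any affine frame gives the same invariant.
1. P lies on line TC with TP:PC = 3:2 ⇒ P = (6/5, -9/5)
2. V lies on line PT with PV:VT = 2:1 ⇒ V = (2/5, -3/5)
3. Q is the centroid of triangle VEC ⇒ Q = (17/15, -6/5)
through C parallel to QA: direction (-17/15, 11/5); meets PQ at L = (23/20, -27/20)
L = P + t·(Q−P) with t = 3/4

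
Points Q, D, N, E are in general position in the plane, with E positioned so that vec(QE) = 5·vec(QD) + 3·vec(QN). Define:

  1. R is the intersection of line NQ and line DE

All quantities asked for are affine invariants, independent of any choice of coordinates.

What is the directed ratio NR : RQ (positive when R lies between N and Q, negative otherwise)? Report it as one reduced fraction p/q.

Set Q = (0, 0), D = (1, 0), N = (0, 1), E = (5, 3); any affine frame gives the same invariant.
1. R is the intersection of line NQ and line DE ⇒ R = (0, -3/4)
R = N + t·(Q−N) with t = 7/4, so NR:RQ = t:(1−t) = 7/4:-3/4

NR:RQ = -7/3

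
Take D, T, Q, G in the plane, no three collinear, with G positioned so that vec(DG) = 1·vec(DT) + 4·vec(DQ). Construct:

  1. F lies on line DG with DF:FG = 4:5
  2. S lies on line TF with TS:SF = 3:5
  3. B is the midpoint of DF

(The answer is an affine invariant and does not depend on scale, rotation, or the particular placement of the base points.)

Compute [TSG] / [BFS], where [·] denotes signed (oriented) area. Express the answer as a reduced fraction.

Work in coordinates with D = (0, 0), T = (1, 0), Q = (0, 1), G = (1, 4).
1. F lies on line DG with DF:FG = 4:5 ⇒ F = (4/9, 16/9)
2. S lies on line TF with TS:SF = 3:5 ⇒ S = (19/24, 2/3)
3. B is the midpoint of DF ⇒ B = (2/9, 8/9)
2·[TSG] = -5/6, 2·[BFS] = -5/9
[TSG]:[BFS] = -5/6:-5/9 = 3/2

[TSG]:[BFS] = 3/2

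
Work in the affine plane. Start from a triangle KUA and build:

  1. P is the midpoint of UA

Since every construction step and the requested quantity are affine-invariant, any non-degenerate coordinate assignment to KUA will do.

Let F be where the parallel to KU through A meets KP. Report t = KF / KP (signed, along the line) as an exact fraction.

Choose coordinates K = (0, 0), U = (1, 0), A = (0, 1).
1. P is the midpoint of UA ⇒ P = (1/2, 1/2)
through A parallel to KU: direction (1, 0); meets KP at F = (1, 1)
F = K + t·(P−K) with t = 2

t = 2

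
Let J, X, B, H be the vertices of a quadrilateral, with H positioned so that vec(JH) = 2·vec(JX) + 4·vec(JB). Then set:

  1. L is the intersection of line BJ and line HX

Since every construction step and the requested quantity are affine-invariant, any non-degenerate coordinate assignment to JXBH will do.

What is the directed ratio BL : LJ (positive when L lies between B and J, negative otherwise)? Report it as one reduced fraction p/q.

BL:LJ = -5/4

Work in coordinates with J = (0, 0), X = (1, 0), B = (0, 1), H = (2, 4).
1. L is the intersection of line BJ and line HX ⇒ L = (0, -4)
L = B + t·(J−B) with t = 5, so BL:LJ = t:(1−t) = 5:-4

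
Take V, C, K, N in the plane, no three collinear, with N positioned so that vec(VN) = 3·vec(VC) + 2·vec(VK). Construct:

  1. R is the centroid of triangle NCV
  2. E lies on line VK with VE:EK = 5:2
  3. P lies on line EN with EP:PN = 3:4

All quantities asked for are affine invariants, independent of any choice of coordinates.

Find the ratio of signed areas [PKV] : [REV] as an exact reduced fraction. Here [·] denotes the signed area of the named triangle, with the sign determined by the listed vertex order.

[PKV]:[REV] = 27/20

Assign V = (0, 0), C = (1, 0), K = (0, 1), N = (3, 2) — the answer is frame-independent, so this choice is without loss of generality.
1. R is the centroid of triangle NCV ⇒ R = (4/3, 2/3)
2. E lies on line VK with VE:EK = 5:2 ⇒ E = (0, 5/7)
3. P lies on line EN with EP:PN = 3:4 ⇒ P = (9/7, 62/49)
2·[PKV] = 9/7, 2·[REV] = 20/21
[PKV]:[REV] = 9/7:20/21 = 27/20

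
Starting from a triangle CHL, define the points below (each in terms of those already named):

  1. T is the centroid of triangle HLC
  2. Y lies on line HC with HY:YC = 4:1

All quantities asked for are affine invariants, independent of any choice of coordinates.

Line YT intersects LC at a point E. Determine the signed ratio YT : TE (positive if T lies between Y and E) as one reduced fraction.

YT:TE = -2/5

Choose coordinates C = (0, 0), H = (1, 0), L = (0, 1).
1. T is the centroid of triangle HLC ⇒ T = (1/3, 1/3)
2. Y lies on line HC with HY:YC = 4:1 ⇒ Y = (1/5, 0)
line YT meets LC at E = (0, -1/2)
T = Y + t·(E−Y) with t = -2/3, so YT:TE = -2/3:5/3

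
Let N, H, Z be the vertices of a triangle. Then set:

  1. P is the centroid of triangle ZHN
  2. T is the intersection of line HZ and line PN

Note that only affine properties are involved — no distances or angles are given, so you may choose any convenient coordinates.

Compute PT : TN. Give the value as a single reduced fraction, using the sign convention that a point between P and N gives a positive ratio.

Work in coordinates with N = (0, 0), H = (1, 0), Z = (0, 1).
1. P is the centroid of triangle ZHN ⇒ P = (1/3, 1/3)
2. T is the intersection of line HZ and line PN ⇒ T = (1/2, 1/2)
T = P + t·(N−P) with t = -1/2, so PT:TN = t:(1−t) = -1/2:3/2

PT:TN = -1/3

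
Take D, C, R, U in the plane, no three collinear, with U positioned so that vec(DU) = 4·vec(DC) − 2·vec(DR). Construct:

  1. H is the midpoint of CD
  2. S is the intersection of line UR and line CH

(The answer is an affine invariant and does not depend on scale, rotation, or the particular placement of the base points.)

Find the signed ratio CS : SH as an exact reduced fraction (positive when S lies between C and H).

CS:SH = -2/5

Work in coordinates with D = (0, 0), C = (1, 0), R = (0, 1), U = (4, -2).
1. H is the midpoint of CD ⇒ H = (1/2, 0)
2. S is the intersection of line UR and line CH ⇒ S = (4/3, 0)
S = C + t·(H−C) with t = -2/3, so CS:SH = t:(1−t) = -2/3:5/3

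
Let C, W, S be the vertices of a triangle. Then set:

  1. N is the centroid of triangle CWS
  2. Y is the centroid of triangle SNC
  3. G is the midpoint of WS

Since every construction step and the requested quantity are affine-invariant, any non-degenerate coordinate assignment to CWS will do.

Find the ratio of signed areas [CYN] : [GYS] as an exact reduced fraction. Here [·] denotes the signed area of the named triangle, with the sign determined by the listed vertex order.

[CYN]:[GYS] = 1/2

Work in coordinates with C = (0, 0), W = (1, 0), S = (0, 1).
1. N is the centroid of triangle CWS ⇒ N = (1/3, 1/3)
2. Y is the centroid of triangle SNC ⇒ Y = (1/9, 4/9)
3. G is the midpoint of WS ⇒ G = (1/2, 1/2)
2·[CYN] = -1/9, 2·[GYS] = -2/9
[CYN]:[GYS] = -1/9:-2/9 = 1/2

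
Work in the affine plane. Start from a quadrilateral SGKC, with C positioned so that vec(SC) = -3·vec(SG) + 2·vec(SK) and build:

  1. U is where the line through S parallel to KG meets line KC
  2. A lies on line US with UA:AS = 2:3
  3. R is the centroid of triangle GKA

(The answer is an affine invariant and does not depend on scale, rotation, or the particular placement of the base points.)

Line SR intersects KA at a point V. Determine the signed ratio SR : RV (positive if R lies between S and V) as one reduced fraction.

Choose coordinates S = (0, 0), G = (1, 0), K = (0, 1), C = (-3, 2).
1. U is where the line through S parallel to KG meets line KC ⇒ U = (-3/2, 3/2)
2. A lies on line US with UA:AS = 2:3 ⇒ A = (-9/10, 9/10)
3. R is the centroid of triangle GKA ⇒ R = (1/30, 19/30)
line SR meets KA at V = (9/170, 171/170)
R = S + t·(V−S) with t = 17/27, so SR:RV = 17/27:10/27

SR:RV = 17/10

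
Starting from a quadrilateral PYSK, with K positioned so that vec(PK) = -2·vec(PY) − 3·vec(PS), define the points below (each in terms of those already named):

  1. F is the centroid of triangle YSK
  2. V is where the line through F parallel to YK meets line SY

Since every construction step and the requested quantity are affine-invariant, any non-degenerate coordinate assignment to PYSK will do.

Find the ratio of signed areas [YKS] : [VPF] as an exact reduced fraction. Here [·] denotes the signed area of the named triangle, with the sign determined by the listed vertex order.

Choose coordinates P = (0, 0), Y = (1, 0), S = (0, 1), K = (-2, -3).
1. F is the centroid of triangle YSK ⇒ F = (-1/3, -2/3)
2. V is where the line through F parallel to YK meets line SY ⇒ V = (2/3, 1/3)
2·[YKS] = -6, 2·[VPF] = 1/3
[YKS]:[VPF] = -6:1/3 = -18

[YKS]:[VPF] = -18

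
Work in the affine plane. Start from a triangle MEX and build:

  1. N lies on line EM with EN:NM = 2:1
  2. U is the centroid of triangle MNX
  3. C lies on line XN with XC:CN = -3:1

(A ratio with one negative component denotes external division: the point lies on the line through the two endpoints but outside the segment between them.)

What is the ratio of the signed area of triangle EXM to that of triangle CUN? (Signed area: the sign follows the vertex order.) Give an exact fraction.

Set M = (0, 0), E = (1, 0), X = (0, 1); any affine frame gives the same invariant.
1. N lies on line EM with EN:NM = 2:1 ⇒ N = (1/3, 0)
2. U is the centroid of triangle MNX ⇒ U = (1/9, 1/3)
3. C lies on line XN with XC:CN = -3:1 ⇒ C = (1/2, -1/2)
2·[EXM] = 1, 2·[CUN] = -1/18
[EXM]:[CUN] = 1:-1/18 = -18

[EXM]:[CUN] = -18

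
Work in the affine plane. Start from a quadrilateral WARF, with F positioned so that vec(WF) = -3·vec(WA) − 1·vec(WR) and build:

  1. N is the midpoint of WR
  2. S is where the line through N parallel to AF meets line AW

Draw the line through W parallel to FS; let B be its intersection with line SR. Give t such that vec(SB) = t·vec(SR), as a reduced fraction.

Assign W = (0, 0), A = (1, 0), R = (0, 1), F = (-3, -1) — the answer is frame-independent, so this choice is without loss of generality.
1. N is the midpoint of WR ⇒ N = (0, 1/2)
2. S is where the line through N parallel to AF meets line AW ⇒ S = (-2, 0)
through W parallel to FS: direction (1, 1); meets SR at B = (2, 2)
B = S + t·(R−S) with t = 2

t = 2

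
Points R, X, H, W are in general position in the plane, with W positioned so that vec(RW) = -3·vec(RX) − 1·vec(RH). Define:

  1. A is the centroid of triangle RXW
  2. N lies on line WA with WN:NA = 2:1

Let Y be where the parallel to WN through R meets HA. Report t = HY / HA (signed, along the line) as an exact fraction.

Work in coordinates with R = (0, 0), X = (1, 0), H = (0, 1), W = (-3, -1).
1. A is the centroid of triangle RXW ⇒ A = (-2/3, -1/3)
2. N lies on line WA with WN:NA = 2:1 ⇒ N = (-13/9, -5/9)
through R parallel to WN: direction (14/9, 4/9); meets HA at Y = (-7/12, -1/6)
Y = H + t·(A−H) with t = 7/8

t = 7/8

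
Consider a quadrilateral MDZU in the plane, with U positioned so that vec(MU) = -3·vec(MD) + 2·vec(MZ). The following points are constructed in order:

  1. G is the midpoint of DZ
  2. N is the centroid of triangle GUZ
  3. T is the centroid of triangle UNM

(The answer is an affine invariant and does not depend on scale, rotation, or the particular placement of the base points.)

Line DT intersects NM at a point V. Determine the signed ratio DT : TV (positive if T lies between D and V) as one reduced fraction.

DT:TV = -32/11

Choose coordinates M = (0, 0), D = (1, 0), Z = (0, 1), U = (-3, 2).
1. G is the midpoint of DZ ⇒ G = (1/2, 1/2)
2. N is the centroid of triangle GUZ ⇒ N = (-5/6, 7/6)
3. T is the centroid of triangle UNM ⇒ T = (-23/18, 19/18)
line DT meets NM at V = (-95/192, 133/192)
T = D + t·(V−D) with t = 32/21, so DT:TV = 32/21:-11/21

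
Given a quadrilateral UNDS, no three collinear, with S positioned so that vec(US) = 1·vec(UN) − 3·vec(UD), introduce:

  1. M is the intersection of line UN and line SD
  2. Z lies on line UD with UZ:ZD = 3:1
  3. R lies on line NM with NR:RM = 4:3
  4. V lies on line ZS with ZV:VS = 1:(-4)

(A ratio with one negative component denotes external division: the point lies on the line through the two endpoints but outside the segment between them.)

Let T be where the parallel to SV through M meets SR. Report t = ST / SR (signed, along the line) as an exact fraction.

Choose coordinates U = (0, 0), N = (1, 0), D = (0, 1), S = (1, -3).
1. M is the intersection of line UN and line SD ⇒ M = (1/4, 0)
2. Z lies on line UD with UZ:ZD = 3:1 ⇒ Z = (0, 3/4)
3. R lies on line NM with NR:RM = 4:3 ⇒ R = (4/7, 0)
4. V lies on line ZS with ZV:VS = 1:(-4) ⇒ V = (-1/3, 2)
through M parallel to SV: direction (-4/3, 5); meets SR at T = (49/52, -135/52)
T = S + t·(R−S) with t = 7/52

t = 7/52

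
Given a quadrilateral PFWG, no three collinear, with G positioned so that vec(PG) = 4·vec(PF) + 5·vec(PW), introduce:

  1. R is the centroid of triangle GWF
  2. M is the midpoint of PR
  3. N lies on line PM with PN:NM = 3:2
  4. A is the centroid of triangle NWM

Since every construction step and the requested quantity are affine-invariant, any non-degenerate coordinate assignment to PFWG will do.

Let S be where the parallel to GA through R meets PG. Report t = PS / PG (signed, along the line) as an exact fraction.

t = 5/28

Work in coordinates with P = (0, 0), F = (1, 0), W = (0, 1), G = (4, 5).
1. R is the centroid of triangle GWF ⇒ R = (5/3, 2)
2. M is the midpoint of PR ⇒ M = (5/6, 1)
3. N lies on line PM with PN:NM = 3:2 ⇒ N = (1/2, 3/5)
4. A is the centroid of triangle NWM ⇒ A = (4/9, 13/15)
through R parallel to GA: direction (-32/9, -62/15); meets PG at S = (5/7, 25/28)
S = P + t·(G−P) with t = 5/28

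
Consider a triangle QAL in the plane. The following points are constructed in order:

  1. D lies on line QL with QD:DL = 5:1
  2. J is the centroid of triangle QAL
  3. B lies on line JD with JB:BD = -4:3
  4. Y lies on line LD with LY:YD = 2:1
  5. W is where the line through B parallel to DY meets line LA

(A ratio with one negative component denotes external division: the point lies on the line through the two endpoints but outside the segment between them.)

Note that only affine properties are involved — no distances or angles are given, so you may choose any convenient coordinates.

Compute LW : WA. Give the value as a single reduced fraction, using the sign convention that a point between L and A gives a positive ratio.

LW:WA = -1/2

Set Q = (0, 0), A = (1, 0), L = (0, 1); any affine frame gives the same invariant.
1. D lies on line QL with QD:DL = 5:1 ⇒ D = (0, 5/6)
2. J is the centroid of triangle QAL ⇒ J = (1/3, 1/3)
3. B lies on line JD with JB:BD = -4:3 ⇒ B = (-1, 7/3)
4. Y lies on line LD with LY:YD = 2:1 ⇒ Y = (0, 8/9)
5. W is where the line through B parallel to DY meets line LA ⇒ W = (-1, 2)
W = L + t·(A−L) with t = -1, so LW:WA = t:(1−t) = -1:2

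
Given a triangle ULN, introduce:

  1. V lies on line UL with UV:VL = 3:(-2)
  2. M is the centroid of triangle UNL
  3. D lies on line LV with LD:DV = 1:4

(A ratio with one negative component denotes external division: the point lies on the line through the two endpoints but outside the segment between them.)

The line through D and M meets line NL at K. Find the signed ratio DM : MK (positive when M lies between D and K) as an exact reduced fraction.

DM:MK = -11/5

Set U = (0, 0), L = (1, 0), N = (0, 1); any affine frame gives the same invariant.
1. V lies on line UL with UV:VL = 3:(-2) ⇒ V = (3, 0)
2. M is the centroid of triangle UNL ⇒ M = (1/3, 1/3)
3. D lies on line LV with LD:DV = 1:4 ⇒ D = (7/5, 0)
line DM meets NL at K = (9/11, 2/11)
M = D + t·(K−D) with t = 11/6, so DM:MK = 11/6:-5/6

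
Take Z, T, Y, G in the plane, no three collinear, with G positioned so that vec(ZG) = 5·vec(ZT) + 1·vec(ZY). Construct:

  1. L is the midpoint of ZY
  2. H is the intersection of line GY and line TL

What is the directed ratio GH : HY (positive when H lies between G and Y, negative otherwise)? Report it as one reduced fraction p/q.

GH:HY = -6

Assign Z = (0, 0), T = (1, 0), Y = (0, 1), G = (5, 1) — the answer is frame-independent, so this choice is without loss of generality.
1. L is the midpoint of ZY ⇒ L = (0, 1/2)
2. H is the intersection of line GY and line TL ⇒ H = (-1, 1)
H = G + t·(Y−G) with t = 6/5, so GH:HY = t:(1−t) = 6/5:-1/5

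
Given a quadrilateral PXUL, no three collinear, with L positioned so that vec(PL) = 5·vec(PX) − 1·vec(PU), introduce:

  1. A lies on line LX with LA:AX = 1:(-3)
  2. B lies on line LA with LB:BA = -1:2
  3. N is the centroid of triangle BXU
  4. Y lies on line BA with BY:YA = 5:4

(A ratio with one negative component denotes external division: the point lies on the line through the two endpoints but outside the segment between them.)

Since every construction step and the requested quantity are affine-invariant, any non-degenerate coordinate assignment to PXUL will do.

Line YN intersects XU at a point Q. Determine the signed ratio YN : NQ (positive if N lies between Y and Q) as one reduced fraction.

Choose coordinates P = (0, 0), X = (1, 0), U = (0, 1), L = (5, -1).
1. A lies on line LX with LA:AX = 1:(-3) ⇒ A = (7, -3/2)
2. B lies on line LA with LB:BA = -1:2 ⇒ B = (3, -1/2)
3. N is the centroid of triangle BXU ⇒ N = (4/3, 1/6)
4. Y lies on line BA with BY:YA = 5:4 ⇒ Y = (47/9, -19/18)
line YN meets XU at Q = (29/48, 19/48)
N = Y + t·(Q−Y) with t = 16/19, so YN:NQ = 16/19:3/19

YN:NQ = 16/3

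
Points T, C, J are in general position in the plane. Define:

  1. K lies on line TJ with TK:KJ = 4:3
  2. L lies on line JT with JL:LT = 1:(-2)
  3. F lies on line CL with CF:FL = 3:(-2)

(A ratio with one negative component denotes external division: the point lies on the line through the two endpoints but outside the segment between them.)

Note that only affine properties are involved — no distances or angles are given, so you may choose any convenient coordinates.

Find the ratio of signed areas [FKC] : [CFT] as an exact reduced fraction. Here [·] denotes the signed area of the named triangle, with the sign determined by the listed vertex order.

[FKC]:[CFT] = 5/7

Choose coordinates T = (0, 0), C = (1, 0), J = (0, 1).
1. K lies on line TJ with TK:KJ = 4:3 ⇒ K = (0, 4/7)
2. L lies on line JT with JL:LT = 1:(-2) ⇒ L = (0, 2)
3. F lies on line CL with CF:FL = 3:(-2) ⇒ F = (-2, 6)
2·[FKC] = 30/7, 2·[CFT] = 6
[FKC]:[CFT] = 30/7:6 = 5/7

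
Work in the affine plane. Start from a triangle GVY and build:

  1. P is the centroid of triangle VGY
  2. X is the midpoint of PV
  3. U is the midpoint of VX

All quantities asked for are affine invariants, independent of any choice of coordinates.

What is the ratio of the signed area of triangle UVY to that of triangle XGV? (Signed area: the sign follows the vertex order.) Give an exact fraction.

Work in coordinates with G = (0, 0), V = (1, 0), Y = (0, 1).
1. P is the centroid of triangle VGY ⇒ P = (1/3, 1/3)
2. X is the midpoint of PV ⇒ X = (2/3, 1/6)
3. U is the midpoint of VX ⇒ U = (5/6, 1/12)
2·[UVY] = 1/12, 2·[XGV] = 1/6
[UVY]:[XGV] = 1/12:1/6 = 1/2

[UVY]:[XGV] = 1/2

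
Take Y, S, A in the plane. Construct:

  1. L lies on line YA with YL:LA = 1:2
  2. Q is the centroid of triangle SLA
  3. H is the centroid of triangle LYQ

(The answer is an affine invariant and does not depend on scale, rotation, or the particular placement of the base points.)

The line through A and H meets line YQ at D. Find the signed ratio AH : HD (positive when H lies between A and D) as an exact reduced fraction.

Set Y = (0, 0), S = (1, 0), A = (0, 1); any affine frame gives the same invariant.
1. L lies on line YA with YL:LA = 1:2 ⇒ L = (0, 1/3)
2. Q is the centroid of triangle SLA ⇒ Q = (1/3, 4/9)
3. H is the centroid of triangle LYQ ⇒ H = (1/9, 7/27)
line AH meets YQ at D = (1/8, 1/6)
H = A + t·(D−A) with t = 8/9, so AH:HD = 8/9:1/9

AH:HD = 8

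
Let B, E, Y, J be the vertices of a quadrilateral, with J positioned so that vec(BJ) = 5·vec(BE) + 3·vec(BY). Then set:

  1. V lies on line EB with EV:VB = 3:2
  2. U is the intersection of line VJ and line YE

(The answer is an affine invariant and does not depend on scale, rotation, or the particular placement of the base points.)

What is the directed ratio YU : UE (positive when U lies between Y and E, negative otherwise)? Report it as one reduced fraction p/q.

Set B = (0, 0), E = (1, 0), Y = (0, 1), J = (5, 3); any affine frame gives the same invariant.
1. V lies on line EB with EV:VB = 3:2 ⇒ V = (2/5, 0)
2. U is the intersection of line VJ and line YE ⇒ U = (29/38, 9/38)
U = Y + t·(E−Y) with t = 29/38, so YU:UE = t:(1−t) = 29/38:9/38

YU:UE = 29/9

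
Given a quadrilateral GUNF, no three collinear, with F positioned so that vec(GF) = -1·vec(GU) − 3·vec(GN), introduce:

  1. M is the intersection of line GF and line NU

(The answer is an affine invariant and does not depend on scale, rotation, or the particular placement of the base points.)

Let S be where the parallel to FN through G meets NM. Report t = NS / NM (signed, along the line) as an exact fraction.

t = 4/5

Set G = (0, 0), U = (1, 0), N = (0, 1), F = (-1, -3); any affine frame gives the same invariant.
1. M is the intersection of line GF and line NU ⇒ M = (1/4, 3/4)
through G parallel to FN: direction (1, 4); meets NM at S = (1/5, 4/5)
S = N + t·(M−N) with t = 4/5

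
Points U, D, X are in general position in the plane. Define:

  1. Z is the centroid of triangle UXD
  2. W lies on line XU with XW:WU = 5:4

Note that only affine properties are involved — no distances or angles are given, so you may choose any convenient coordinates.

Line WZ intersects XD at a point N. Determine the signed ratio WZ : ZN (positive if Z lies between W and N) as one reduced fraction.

Set U = (0, 0), D = (1, 0), X = (0, 1); any affine frame gives the same invariant.
1. Z is the centroid of triangle UXD ⇒ Z = (1/3, 1/3)
2. W lies on line XU with XW:WU = 5:4 ⇒ W = (0, 4/9)
line WZ meets XD at N = (5/6, 1/6)
Z = W + t·(N−W) with t = 2/5, so WZ:ZN = 2/5:3/5

WZ:ZN = 2/3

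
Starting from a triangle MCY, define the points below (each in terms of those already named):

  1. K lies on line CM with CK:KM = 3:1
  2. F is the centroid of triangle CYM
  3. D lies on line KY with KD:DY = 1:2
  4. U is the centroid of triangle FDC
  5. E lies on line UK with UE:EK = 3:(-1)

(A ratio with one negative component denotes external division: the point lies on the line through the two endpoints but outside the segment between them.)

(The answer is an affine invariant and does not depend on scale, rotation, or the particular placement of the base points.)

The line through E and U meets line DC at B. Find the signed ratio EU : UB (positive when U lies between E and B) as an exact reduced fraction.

EU:UB = -87/4

Choose coordinates M = (0, 0), C = (1, 0), Y = (0, 1).
1. K lies on line CM with CK:KM = 3:1 ⇒ K = (1/4, 0)
2. F is the centroid of triangle CYM ⇒ F = (1/3, 1/3)
3. D lies on line KY with KD:DY = 1:2 ⇒ D = (1/6, 1/3)
4. U is the centroid of triangle FDC ⇒ U = (1/2, 2/9)
5. E lies on line UK with UE:EK = 3:(-1) ⇒ E = (1/8, -1/9)
line EU meets DC at B = (14/29, 6/29)
U = E + t·(B−E) with t = 87/83, so EU:UB = 87/83:-4/83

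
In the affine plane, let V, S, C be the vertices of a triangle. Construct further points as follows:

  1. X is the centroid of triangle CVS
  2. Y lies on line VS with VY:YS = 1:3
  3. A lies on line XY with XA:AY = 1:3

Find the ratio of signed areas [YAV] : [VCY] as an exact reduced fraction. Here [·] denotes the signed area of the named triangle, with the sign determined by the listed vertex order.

Set V = (0, 0), S = (1, 0), C = (0, 1); any affine frame gives the same invariant.
1. X is the centroid of triangle CVS ⇒ X = (1/3, 1/3)
2. Y lies on line VS with VY:YS = 1:3 ⇒ Y = (1/4, 0)
3. A lies on line XY with XA:AY = 1:3 ⇒ A = (5/16, 1/4)
2·[YAV] = 1/16, 2·[VCY] = -1/4
[YAV]:[VCY] = 1/16:-1/4 = -1/4

[YAV]:[VCY] = -1/4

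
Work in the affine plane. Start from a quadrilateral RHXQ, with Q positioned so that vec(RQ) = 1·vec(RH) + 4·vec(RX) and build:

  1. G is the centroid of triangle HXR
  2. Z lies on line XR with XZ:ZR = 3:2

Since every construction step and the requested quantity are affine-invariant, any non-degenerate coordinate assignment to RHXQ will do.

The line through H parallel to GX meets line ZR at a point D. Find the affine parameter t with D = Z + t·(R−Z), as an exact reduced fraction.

Assign R = (0, 0), H = (1, 0), X = (0, 1), Q = (1, 4) — the answer is frame-independent, so this choice is without loss of generality.
1. G is the centroid of triangle HXR ⇒ G = (1/3, 1/3)
2. Z lies on line XR with XZ:ZR = 3:2 ⇒ Z = (0, 2/5)
through H parallel to GX: direction (-1/3, 2/3); meets ZR at D = (0, 2)
D = Z + t·(R−Z) with t = -4

t = -4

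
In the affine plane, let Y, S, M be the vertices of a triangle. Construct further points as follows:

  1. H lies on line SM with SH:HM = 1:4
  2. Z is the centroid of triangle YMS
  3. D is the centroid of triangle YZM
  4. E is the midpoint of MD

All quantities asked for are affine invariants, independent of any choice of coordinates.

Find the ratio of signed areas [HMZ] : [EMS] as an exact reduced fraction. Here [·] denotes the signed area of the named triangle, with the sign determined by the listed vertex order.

[HMZ]:[EMS] = -6/5

Work in coordinates with Y = (0, 0), S = (1, 0), M = (0, 1).
1. H lies on line SM with SH:HM = 1:4 ⇒ H = (4/5, 1/5)
2. Z is the centroid of triangle YMS ⇒ Z = (1/3, 1/3)
3. D is the centroid of triangle YZM ⇒ D = (1/9, 4/9)
4. E is the midpoint of MD ⇒ E = (1/18, 13/18)
2·[HMZ] = 4/15, 2·[EMS] = -2/9
[HMZ]:[EMS] = 4/15:-2/9 = -6/5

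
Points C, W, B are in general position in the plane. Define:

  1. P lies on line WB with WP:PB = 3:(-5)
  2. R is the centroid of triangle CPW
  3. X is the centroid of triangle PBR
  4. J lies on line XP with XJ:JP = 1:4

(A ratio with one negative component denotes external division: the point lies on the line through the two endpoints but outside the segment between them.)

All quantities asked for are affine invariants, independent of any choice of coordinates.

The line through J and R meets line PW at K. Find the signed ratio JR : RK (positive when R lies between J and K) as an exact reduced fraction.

Work in coordinates with C = (0, 0), W = (1, 0), B = (0, 1).
1. P lies on line WB with WP:PB = 3:(-5) ⇒ P = (5/2, -3/2)
2. R is the centroid of triangle CPW ⇒ R = (7/6, -1/2)
3. X is the centroid of triangle PBR ⇒ X = (11/9, -1/3)
4. J lies on line XP with XJ:JP = 1:4 ⇒ J = (133/90, -17/30)
line JR meets PW at K = (35/22, -13/22)
R = J + t·(K−J) with t = -11/4, so JR:RK = -11/4:15/4

JR:RK = -11/15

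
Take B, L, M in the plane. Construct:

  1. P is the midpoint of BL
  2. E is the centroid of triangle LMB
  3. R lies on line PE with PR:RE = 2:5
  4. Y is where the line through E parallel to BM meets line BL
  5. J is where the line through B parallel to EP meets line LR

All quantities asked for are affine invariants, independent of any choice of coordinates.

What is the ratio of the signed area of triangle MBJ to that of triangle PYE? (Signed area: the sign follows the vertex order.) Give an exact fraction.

[MBJ]:[PYE] = 12/7

Assign B = (0, 0), L = (1, 0), M = (0, 1) — the answer is frame-independent, so this choice is without loss of generality.
1. P is the midpoint of BL ⇒ P = (1/2, 0)
2. E is the centroid of triangle LMB ⇒ E = (1/3, 1/3)
3. R lies on line PE with PR:RE = 2:5 ⇒ R = (19/42, 2/21)
4. Y is where the line through E parallel to BM meets line BL ⇒ Y = (1/3, 0)
5. J is where the line through B parallel to EP meets line LR ⇒ J = (-2/21, 4/21)
2·[MBJ] = -2/21, 2·[PYE] = -1/18
[MBJ]:[PYE] = -2/21:-1/18 = 12/7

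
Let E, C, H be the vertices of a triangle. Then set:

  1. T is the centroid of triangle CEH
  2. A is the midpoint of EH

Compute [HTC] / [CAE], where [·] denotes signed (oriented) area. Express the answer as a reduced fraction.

Assign E = (0, 0), C = (1, 0), H = (0, 1) — the answer is frame-independent, so this choice is without loss of generality.
1. T is the centroid of triangle CEH ⇒ T = (1/3, 1/3)
2. A is the midpoint of EH ⇒ A = (0, 1/2)
2·[HTC] = 1/3, 2·[CAE] = 1/2
[HTC]:[CAE] = 1/3:1/2 = 2/3

[HTC]:[CAE] = 2/3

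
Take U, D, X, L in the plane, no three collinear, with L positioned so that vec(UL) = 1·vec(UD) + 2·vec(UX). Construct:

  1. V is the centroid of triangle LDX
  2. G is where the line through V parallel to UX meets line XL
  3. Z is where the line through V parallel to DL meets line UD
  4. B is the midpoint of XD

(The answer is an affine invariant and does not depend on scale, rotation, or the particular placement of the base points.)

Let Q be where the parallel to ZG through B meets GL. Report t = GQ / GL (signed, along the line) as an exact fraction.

t = -1/2

Work in coordinates with U = (0, 0), D = (1, 0), X = (0, 1), L = (1, 2).
1. V is the centroid of triangle LDX ⇒ V = (2/3, 1)
2. G is where the line through V parallel to UX meets line XL ⇒ G = (2/3, 5/3)
3. Z is where the line through V parallel to DL meets line UD ⇒ Z = (2/3, 0)
4. B is the midpoint of XD ⇒ B = (1/2, 1/2)
through B parallel to ZG: direction (0, 5/3); meets GL at Q = (1/2, 3/2)
Q = G + t·(L−G) with t = -1/2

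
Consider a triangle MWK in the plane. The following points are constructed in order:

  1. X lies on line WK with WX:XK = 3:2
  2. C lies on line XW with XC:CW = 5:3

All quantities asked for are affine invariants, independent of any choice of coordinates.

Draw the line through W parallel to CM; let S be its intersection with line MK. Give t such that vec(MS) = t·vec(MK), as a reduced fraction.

t = -9/31

Choose coordinates M = (0, 0), W = (1, 0), K = (0, 1).
1. X lies on line WK with WX:XK = 3:2 ⇒ X = (2/5, 3/5)
2. C lies on line XW with XC:CW = 5:3 ⇒ C = (31/40, 9/40)
through W parallel to CM: direction (-31/40, -9/40); meets MK at S = (0, -9/31)
S = M + t·(K−M) with t = -9/31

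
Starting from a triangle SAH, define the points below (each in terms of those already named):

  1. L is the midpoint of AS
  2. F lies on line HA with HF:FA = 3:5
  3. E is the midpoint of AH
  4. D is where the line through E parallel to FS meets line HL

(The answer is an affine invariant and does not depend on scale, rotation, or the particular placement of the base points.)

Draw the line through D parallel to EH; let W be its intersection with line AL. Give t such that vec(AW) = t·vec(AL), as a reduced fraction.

Choose coordinates S = (0, 0), A = (1, 0), H = (0, 1).
1. L is the midpoint of AS ⇒ L = (1/2, 0)
2. F lies on line HA with HF:FA = 3:5 ⇒ F = (3/8, 5/8)
3. E is the midpoint of AH ⇒ E = (1/2, 1/2)
4. D is where the line through E parallel to FS meets line HL ⇒ D = (4/11, 3/11)
through D parallel to EH: direction (-1/2, 1/2); meets AL at W = (7/11, 0)
W = A + t·(L−A) with t = 8/11

t = 8/11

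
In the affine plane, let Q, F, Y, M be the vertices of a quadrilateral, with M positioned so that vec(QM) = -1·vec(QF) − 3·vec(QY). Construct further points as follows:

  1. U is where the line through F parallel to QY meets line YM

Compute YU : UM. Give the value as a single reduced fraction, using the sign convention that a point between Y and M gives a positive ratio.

Set Q = (0, 0), F = (1, 0), Y = (0, 1), M = (-1, -3); any affine frame gives the same invariant.
1. U is where the line through F parallel to QY meets line YM ⇒ U = (1, 5)
U = Y + t·(M−Y) with t = -1, so YU:UM = t:(1−t) = -1:2

YU:UM = -1/2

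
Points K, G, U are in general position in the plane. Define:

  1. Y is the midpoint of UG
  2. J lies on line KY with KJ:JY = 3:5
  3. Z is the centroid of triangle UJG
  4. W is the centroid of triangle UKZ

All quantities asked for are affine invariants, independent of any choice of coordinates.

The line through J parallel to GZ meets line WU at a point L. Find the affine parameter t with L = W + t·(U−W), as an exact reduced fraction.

Set K = (0, 0), G = (1, 0), U = (0, 1); any affine frame gives the same invariant.
1. Y is the midpoint of UG ⇒ Y = (1/2, 1/2)
2. J lies on line KY with KJ:JY = 3:5 ⇒ J = (3/16, 3/16)
3. Z is the centroid of triangle UJG ⇒ Z = (19/48, 19/48)
4. W is the centroid of triangle UKZ ⇒ W = (19/144, 67/144)
through J parallel to GZ: direction (-29/48, 19/48); meets WU at L = (95/468, 83/468)
L = W + t·(U−W) with t = -7/13

t = -7/13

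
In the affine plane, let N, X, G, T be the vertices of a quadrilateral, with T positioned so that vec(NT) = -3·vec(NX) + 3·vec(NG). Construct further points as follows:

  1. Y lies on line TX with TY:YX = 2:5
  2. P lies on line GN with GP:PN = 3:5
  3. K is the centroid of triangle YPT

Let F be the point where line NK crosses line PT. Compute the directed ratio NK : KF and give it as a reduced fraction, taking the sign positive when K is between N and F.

Choose coordinates N = (0, 0), X = (1, 0), G = (0, 1), T = (-3, 3).
1. Y lies on line TX with TY:YX = 2:5 ⇒ Y = (-13/7, 15/7)
2. P lies on line GN with GP:PN = 3:5 ⇒ P = (0, 5/8)
3. K is the centroid of triangle YPT ⇒ K = (-34/21, 323/168)
line NK meets PT at F = (-30/19, 15/8)
K = N + t·(F−N) with t = 323/315, so NK:KF = 323/315:-8/315

NK:KF = -323/8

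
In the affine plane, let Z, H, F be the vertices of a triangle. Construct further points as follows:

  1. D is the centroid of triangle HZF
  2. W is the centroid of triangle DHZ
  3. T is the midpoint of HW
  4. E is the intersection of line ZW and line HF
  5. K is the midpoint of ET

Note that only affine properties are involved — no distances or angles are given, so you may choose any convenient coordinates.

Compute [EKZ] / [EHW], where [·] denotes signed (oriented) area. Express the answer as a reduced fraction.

[EKZ]:[EHW] = 9/16

Set Z = (0, 0), H = (1, 0), F = (0, 1); any affine frame gives the same invariant.
1. D is the centroid of triangle HZF ⇒ D = (1/3, 1/3)
2. W is the centroid of triangle DHZ ⇒ W = (4/9, 1/9)
3. T is the midpoint of HW ⇒ T = (13/18, 1/18)
4. E is the intersection of line ZW and line HF ⇒ E = (4/5, 1/5)
5. K is the midpoint of ET ⇒ K = (137/180, 23/180)
2·[EKZ] = -1/20, 2·[EHW] = -4/45
[EKZ]:[EHW] = -1/20:-4/45 = 9/16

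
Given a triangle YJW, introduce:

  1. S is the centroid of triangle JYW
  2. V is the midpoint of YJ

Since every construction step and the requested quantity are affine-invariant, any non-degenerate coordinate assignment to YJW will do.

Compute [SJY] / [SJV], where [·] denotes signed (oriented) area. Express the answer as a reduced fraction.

[SJY]:[SJV] = 2

Assign Y = (0, 0), J = (1, 0), W = (0, 1) — the answer is frame-independent, so this choice is without loss of generality.
1. S is the centroid of triangle JYW ⇒ S = (1/3, 1/3)
2. V is the midpoint of YJ ⇒ V = (1/2, 0)
2·[SJY] = -1/3, 2·[SJV] = -1/6
[SJY]:[SJV] = -1/3:-1/6 = 2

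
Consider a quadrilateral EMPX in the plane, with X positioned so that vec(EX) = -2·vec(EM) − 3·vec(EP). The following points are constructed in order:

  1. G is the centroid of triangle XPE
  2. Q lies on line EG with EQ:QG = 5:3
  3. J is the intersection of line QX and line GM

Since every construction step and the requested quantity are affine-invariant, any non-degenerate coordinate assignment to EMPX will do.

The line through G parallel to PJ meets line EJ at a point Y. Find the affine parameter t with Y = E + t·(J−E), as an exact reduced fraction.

t = 4/3

Choose coordinates E = (0, 0), M = (1, 0), P = (0, 1), X = (-2, -3).
1. G is the centroid of triangle XPE ⇒ G = (-2/3, -2/3)
2. Q lies on line EG with EQ:QG = 5:3 ⇒ Q = (-5/12, -5/12)
3. J is the intersection of line QX and line GM ⇒ J = (-7/13, -8/13)
through G parallel to PJ: direction (-7/13, -21/13); meets EJ at Y = (-28/39, -32/39)
Y = E + t·(J−E) with t = 4/3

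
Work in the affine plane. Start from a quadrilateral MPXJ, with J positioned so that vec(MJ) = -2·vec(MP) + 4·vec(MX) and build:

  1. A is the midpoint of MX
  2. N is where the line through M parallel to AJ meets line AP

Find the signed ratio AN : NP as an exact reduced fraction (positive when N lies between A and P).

Assign M = (0, 0), P = (1, 0), X = (0, 1), J = (-2, 4) — the answer is frame-independent, so this choice is without loss of generality.
1. A is the midpoint of MX ⇒ A = (0, 1/2)
2. N is where the line through M parallel to AJ meets line AP ⇒ N = (-2/5, 7/10)
N = A + t·(P−A) with t = -2/5, so AN:NP = t:(1−t) = -2/5:7/5

AN:NP = -2/7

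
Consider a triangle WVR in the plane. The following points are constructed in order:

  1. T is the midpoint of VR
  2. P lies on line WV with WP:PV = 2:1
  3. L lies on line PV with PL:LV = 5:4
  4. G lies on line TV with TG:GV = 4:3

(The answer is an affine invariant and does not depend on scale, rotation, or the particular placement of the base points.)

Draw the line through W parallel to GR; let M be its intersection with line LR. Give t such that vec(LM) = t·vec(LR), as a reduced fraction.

t = -23/4

Choose coordinates W = (0, 0), V = (1, 0), R = (0, 1).
1. T is the midpoint of VR ⇒ T = (1/2, 1/2)
2. P lies on line WV with WP:PV = 2:1 ⇒ P = (2/3, 0)
3. L lies on line PV with PL:LV = 5:4 ⇒ L = (23/27, 0)
4. G lies on line TV with TG:GV = 4:3 ⇒ G = (11/14, 3/14)
through W parallel to GR: direction (-11/14, 11/14); meets LR at M = (23/4, -23/4)
M = L + t·(R−L) with t = -23/4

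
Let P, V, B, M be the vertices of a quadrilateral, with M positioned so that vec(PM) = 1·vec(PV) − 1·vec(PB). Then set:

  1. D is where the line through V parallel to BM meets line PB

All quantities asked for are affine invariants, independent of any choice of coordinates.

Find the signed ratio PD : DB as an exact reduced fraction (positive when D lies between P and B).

Work in coordinates with P = (0, 0), V = (1, 0), B = (0, 1), M = (1, -1).
1. D is where the line through V parallel to BM meets line PB ⇒ D = (0, 2)
D = P + t·(B−P) with t = 2, so PD:DB = t:(1−t) = 2:-1

PD:DB = -2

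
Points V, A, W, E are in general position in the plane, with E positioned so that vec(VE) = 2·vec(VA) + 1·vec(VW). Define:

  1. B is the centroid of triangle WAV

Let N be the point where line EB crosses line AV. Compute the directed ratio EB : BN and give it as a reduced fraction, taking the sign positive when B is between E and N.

Assign V = (0, 0), A = (1, 0), W = (0, 1), E = (2, 1) — the answer is frame-independent, so this choice is without loss of generality.
1. B is the centroid of triangle WAV ⇒ B = (1/3, 1/3)
line EB meets AV at N = (-1/2, 0)
B = E + t·(N−E) with t = 2/3, so EB:BN = 2/3:1/3

EB:BN = 2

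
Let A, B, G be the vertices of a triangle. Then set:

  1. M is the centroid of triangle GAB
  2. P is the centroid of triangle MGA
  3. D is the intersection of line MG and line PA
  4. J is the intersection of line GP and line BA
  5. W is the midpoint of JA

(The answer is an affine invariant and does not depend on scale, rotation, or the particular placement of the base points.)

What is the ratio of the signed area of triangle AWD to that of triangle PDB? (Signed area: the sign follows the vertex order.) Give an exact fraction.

Choose coordinates A = (0, 0), B = (1, 0), G = (0, 1).
1. M is the centroid of triangle GAB ⇒ M = (1/3, 1/3)
2. P is the centroid of triangle MGA ⇒ P = (1/9, 4/9)
3. D is the intersection of line MG and line PA ⇒ D = (1/6, 2/3)
4. J is the intersection of line GP and line BA ⇒ J = (1/5, 0)
5. W is the midpoint of JA ⇒ W = (1/10, 0)
2·[AWD] = 1/15, 2·[PDB] = -2/9
[AWD]:[PDB] = 1/15:-2/9 = -3/10

[AWD]:[PDB] = -3/10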